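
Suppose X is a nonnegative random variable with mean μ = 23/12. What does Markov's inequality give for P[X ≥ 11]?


μ = E[X] = 23/12, a = 11.
Markov: P[X ≥ 11] ≤ μ/a = (23/12)/11 = 23/132.
Numerically: ≈ 0.174.
(Since a = 11 > μ = 1.917, the bound 23/132 is < 1 and informative.)

P[X ≥ 11] ≤ 23/132 ≈ 0.174.


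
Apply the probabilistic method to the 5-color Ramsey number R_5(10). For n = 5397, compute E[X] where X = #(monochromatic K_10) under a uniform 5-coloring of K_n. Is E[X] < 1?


E[X] = C(5397, 10) · 5^{1 − 45} = 5729779230003226281244520755596 · 5^{−44} = 5729779230003226281244520755596/5684341886080801486968994140625.
As a reduced fraction: E[X] = 5729779230003226281244520755596/5684341886080801486968994140625 ≈ 1.008.
Is E[X] < 1? NO.
Since E[X] ≥ 1, the first-moment bound is inconclusive at n = 5397; it does NOT by itself certify R_5(10) > 5397.

E[X] = 5729779230003226281244520755596/5684341886080801486968994140625 ≈ 1.008; E[X] ≥ 1; first-moment method inconclusive here.


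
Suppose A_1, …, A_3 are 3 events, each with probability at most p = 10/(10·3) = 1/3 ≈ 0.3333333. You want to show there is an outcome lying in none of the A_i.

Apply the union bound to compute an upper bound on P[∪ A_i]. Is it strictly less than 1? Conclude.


Union bound: P[∪_{i=1}^{3} A_i] ≤ Σ_i P[A_i] ≤ 3·p = 3·(1/3) = 1.
Numerically: 1 ≈ 1.0000000.
Is 1 < 1? NO.
Since the bound 1 is ≥ 1, the union bound is uninformative here; it does NOT by itself certify existence.

3·p = 1 ≈ 1.0000000; existence NOT certified by the union bound.


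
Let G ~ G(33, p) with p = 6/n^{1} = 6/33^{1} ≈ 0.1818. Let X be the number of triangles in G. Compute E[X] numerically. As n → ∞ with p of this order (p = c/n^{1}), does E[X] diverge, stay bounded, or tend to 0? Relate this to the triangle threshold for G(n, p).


Number of potential triangles: C(33, 3) = 5456.
Each occurs with probability p³ ≈ (0.1818)³ ≈ 6.010518e-03.
By linearity: E[X] = C(33, 3)·p³ ≈ 5456 · 6.010518e-03 ≈ 32.7934.
Here α = 1, so p = 6/n is exactly at the triangle threshold p ~ 1/n. Asymptotically E[X] → c³/6 = 6³/6 = 36 ≈ 36.0000, a bounded constant. In this regime the triangle count is asymptotically Poisson(c³/6).

E[X] ≈ 32.7934; in regime p = Θ(1/n^{1}) E[X] stays bounded (at the triangle threshold p ~ 1/n).


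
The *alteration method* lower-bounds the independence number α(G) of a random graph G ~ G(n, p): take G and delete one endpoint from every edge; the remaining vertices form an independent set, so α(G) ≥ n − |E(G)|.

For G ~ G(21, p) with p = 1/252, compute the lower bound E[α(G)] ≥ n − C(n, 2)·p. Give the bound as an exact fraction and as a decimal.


E[|E(G)|] = C(21, 2)·p = 210 · (1/252) = 5/6.
E[α(G)] ≥ n − E[|E(G)|] = 21 − 5/6 = 121/6.
Numerically: ≈ 20.16667.
(This is only a lower bound; the true E[α(G)] may be larger.)

E[α(G)] ≥ 121/6 ≈ 20.16667.


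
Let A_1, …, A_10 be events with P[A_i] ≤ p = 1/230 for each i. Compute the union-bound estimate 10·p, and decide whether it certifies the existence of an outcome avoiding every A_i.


Union bound: P[∪_{i=1}^{10} A_i] ≤ Σ_i P[A_i] ≤ 10·p = 10·(1/230) = 1/23.
Numerically: 1/23 ≈ 0.043.
Is 1/23 < 1? YES.
Since P[∪ A_i] ≤ 1/23 < 1, the complement has P[∩ A_i^c] ≥ 1 − 1/23 = 22/23 > 0, so some outcome avoids every A_i.

10·p = 1/23 ≈ 0.043; existence CERTIFIED by the union bound.


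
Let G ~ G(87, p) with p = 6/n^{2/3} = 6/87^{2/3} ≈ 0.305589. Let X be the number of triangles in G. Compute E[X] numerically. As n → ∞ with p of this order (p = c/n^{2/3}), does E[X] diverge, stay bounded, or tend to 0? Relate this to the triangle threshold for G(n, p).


Number of potential triangles: C(87, 3) = 105995.
Each occurs with probability p³ ≈ (0.305589)³ ≈ 2.85374554e-02.
By linearity: E[X] = C(87, 3)·p³ ≈ 105995 · 2.85374554e-02 ≈ 3024.827586.
Since α = 2/3 < 1, p = c/n^{2/3} ≫ 1/n is above the triangle threshold p ~ 1/n. Asymptotically E[X] ~ (c³/6)·n^{3(1−α)} = (6³/6)·n^{1} → ∞; triangles are abundant w.h.p.

E[X] ≈ 3024.827586; in regime p = Θ(1/n^{2/3}) E[X] diverges (above the triangle threshold p ~ 1/n).


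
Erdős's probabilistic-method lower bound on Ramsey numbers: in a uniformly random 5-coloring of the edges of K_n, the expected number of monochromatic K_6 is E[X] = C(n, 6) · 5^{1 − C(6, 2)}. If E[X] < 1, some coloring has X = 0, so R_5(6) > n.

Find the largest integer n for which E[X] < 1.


We need C(n, 6) · 5^{1 − 15} < 1, i.e. C(n, 6) < 5^{15 − 1} = 6103515625.
Check values of n near the boundary:
  n = 128: C(128, 6) = 5423611200; 5423611200 < 6103515625? YES
  n = 129: C(129, 6) = 5688177600; 5688177600 < 6103515625? YES
  n = 130: C(130, 6) = 5963412000; 5963412000 < 6103515625? YES
  n = 131: C(131, 6) = 6249655776; 6249655776 < 6103515625? NO
The largest n with C(n, 6) < 6103515625 is n = 130 (where E[X] = 47707296/48828125 ≈ 0.977045). Hence R_5(6) > 130, i.e. R_5(6) ≥ 131.

Largest n = 130; hence R_5(6) > 130.


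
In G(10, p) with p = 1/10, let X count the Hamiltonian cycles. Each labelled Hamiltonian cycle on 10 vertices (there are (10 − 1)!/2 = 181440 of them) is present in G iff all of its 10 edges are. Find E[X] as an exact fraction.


K_10 has (10 − 1)!/2 = 181440 labelled Hamiltonian cycles.
For each such Hamiltonian cycle H, let X_H = 1 if all 10 edges of H are present in G. Then P[X_H = 1] = p^{10} = (1/10)^{10} = 1/10000000000.
By linearity of expectation: E[X] = Σ_H E[X_H] = 181440 · p^{10} = 181440 · 1/10000000000 = 567/31250000.
Numerically: E[X] ≈ 1.8144e-05.

E[X] = 181440 · (1/10)^{10} = 567/31250000 ≈ 1.8144e-05.


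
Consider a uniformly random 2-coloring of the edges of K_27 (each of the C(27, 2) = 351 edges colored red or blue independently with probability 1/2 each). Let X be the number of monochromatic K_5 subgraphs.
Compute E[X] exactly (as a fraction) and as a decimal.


Let X = Σ_S X_S over the C(27, 5) = 80730 subsets S of size 5, where X_S = 1 if the K_5 on S is monochromatic.
For a fixed S, the K_5 on S has C(5, 2) = 10 edges. P[all 10 edges red] = (1/2)^10, and likewise for blue, so P[monochromatic] = 2·(1/2)^10 = 2^{1 − 10} = 1/512.
Summing: E[X] = C(27, 5) · 2^{1 − 10} = 80730 · 1/512 = 40365/256.
Numerically: E[X] ≈ 157.676.

E[X] = C(27,5)·2^(1−C(5,2)) = 40365/256 ≈ 157.676.


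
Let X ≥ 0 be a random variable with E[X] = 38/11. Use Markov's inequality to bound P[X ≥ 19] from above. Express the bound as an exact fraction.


μ = E[X] = 38/11, a = 19.
Markov: P[X ≥ 19] ≤ μ/a = (38/11)/19 = 2/11.
Numerically: ≈ 0.181818.
(Since a = 19 > μ = 3.454545, the bound 2/11 is < 1 and informative.)

P[X ≥ 19] ≤ 2/11 ≈ 0.181818.


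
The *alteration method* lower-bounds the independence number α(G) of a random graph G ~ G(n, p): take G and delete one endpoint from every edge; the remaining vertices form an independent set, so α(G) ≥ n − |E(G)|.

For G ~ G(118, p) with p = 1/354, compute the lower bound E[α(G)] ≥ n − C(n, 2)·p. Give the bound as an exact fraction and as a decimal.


E[|E(G)|] = C(118, 2)·p = 6903 · (1/354) = 39/2.
E[α(G)] ≥ n − E[|E(G)|] = 118 − 39/2 = 197/2.
Numerically: ≈ 98.500.
(This is only a lower bound; the true E[α(G)] may be larger.)

E[α(G)] ≥ 197/2 ≈ 98.500.


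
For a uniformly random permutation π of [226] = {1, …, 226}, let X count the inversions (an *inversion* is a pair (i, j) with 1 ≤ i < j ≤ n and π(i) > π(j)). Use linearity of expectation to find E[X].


Write X = Σ X_I over the C(226, 2) = 25425 pairs i < j, with X_I the indicator of one inversion.
There are 25425 indicators.
For each fixed pair i < j, the values π(i) and π(j) are two distinct elements of {1, …, 226} in uniformly random order; by symmetry P[π(i) > π(j)] = 1/2.
By linearity: E[X] = 25425 · (1/2) = C(226, 2) · (1/2) = 25425/2 = 25425/2 ≈ 12712.50000.

E[X] = 25425/2 = 12712.50000.


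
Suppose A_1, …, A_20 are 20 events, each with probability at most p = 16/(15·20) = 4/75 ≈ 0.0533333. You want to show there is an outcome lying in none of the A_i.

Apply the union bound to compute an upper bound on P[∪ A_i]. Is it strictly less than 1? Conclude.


Union bound: P[∪_{i=1}^{20} A_i] ≤ Σ_i P[A_i] ≤ 20·p = 20·(4/75) = 16/15.
Numerically: 16/15 ≈ 1.0666667.
Is 16/15 < 1? NO.
Since the bound 16/15 is ≥ 1, the union bound is uninformative here; it does NOT by itself certify existence.

20·p = 16/15 ≈ 1.0666667; existence NOT certified by the union bound.


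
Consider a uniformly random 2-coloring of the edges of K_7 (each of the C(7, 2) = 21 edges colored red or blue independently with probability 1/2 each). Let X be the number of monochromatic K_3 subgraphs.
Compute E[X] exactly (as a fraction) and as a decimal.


Let X = Σ_S X_S over the C(7, 3) = 35 subsets S of size 3, where X_S = 1 if the K_3 on S is monochromatic.
For a fixed S, the K_3 on S has C(3, 2) = 3 edges. P[all 3 edges red] = (1/2)^3, and likewise for blue, so P[monochromatic] = 2·(1/2)^3 = 2^{1 − 3} = 1/4.
Summing: E[X] = C(7, 3) · 2^{1 − 3} = 35 · 1/4 = 35/4.
Numerically: E[X] ≈ 8.7500.

E[X] = C(7,3)·2^(1−C(3,2)) = 35/4 ≈ 8.7500.


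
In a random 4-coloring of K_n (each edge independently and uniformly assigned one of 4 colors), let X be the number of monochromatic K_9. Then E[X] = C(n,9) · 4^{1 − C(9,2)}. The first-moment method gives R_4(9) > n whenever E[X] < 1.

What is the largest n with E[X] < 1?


We need C(n, 9) · 4^{1 − 36} < 1, i.e. C(n, 9) < 4^{36 − 1} = 1180591620717411303424.
Check values of n near the boundary:
  n = 910: C(910, 9) = 1133378248346922788210; 1133378248346922788210 < 1180591620717411303424? YES
  n = 911: C(911, 9) = 1144686900492291197405; 1144686900492291197405 < 1180591620717411303424? YES
  n = 912: C(912, 9) = 1156095740032081475120; 1156095740032081475120 < 1180591620717411303424? YES
  n = 913: C(913, 9) = 1167605542753639808390; 1167605542753639808390 < 1180591620717411303424? YES
  n = 914: C(914, 9) = 1179217089587653905932; 1179217089587653905932 < 1180591620717411303424? YES
  n = 915: C(915, 9) = 1190931166636537885130; 1190931166636537885130 < 1180591620717411303424? NO
The largest n with C(n, 9) < 1180591620717411303424 is n = 914 (where E[X] = 294804272396913476483/295147905179352825856 ≈ 0.999). Hence R_4(9) > 914, i.e. R_4(9) ≥ 915.

Largest n = 914; hence R_4(9) > 914.


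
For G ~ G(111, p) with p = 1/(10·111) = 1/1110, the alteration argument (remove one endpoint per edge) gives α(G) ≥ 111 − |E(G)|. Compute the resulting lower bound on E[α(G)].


E[|E(G)|] = C(111, 2)·p = 6105 · (1/1110) = 11/2.
E[α(G)] ≥ n − E[|E(G)|] = 111 − 11/2 = 211/2.
Numerically: ≈ 105.50000.
(This is only a lower bound; the true E[α(G)] may be larger.)

E[α(G)] ≥ 211/2 ≈ 105.50000.


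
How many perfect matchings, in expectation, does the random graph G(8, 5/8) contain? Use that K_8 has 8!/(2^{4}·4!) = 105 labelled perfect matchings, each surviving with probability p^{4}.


K_8 has 8!/(2^{4}·4!) = 105 labelled perfect matchings.
For each such perfect matching H, let X_H = 1 if all 4 edges of H are present in G. Then P[X_H = 1] = p^{4} = (5/8)^{4} = 625/4096.
Summing the indicators: E[X] = Σ_H E[X_H] = 105 · p^{4} = 105 · 625/4096 = 65625/4096.
Numerically: E[X] ≈ 16.

E[X] = 105 · (5/8)^{4} = 65625/4096 ≈ 16.


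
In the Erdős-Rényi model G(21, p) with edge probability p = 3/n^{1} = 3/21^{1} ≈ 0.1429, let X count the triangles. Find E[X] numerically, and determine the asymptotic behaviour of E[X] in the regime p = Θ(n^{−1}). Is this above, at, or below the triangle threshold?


Number of potential triangles: C(21, 3) = 1330.
Each occurs with probability p³ ≈ (0.1429)³ ≈ 2.915452e-03.
By linearity: E[X] = C(21, 3)·p³ ≈ 1330 · 2.915452e-03 ≈ 3.8776.
Here α = 1, so p = 3/n is exactly at the triangle threshold p ~ 1/n. Asymptotically E[X] → c³/6 = 3³/6 = 9/2 ≈ 4.5000, a bounded constant. In this regime the triangle count is asymptotically Poisson(c³/6).

E[X] ≈ 3.8776; in regime p = Θ(1/n^{1}) E[X] stays bounded (at the triangle threshold p ~ 1/n).


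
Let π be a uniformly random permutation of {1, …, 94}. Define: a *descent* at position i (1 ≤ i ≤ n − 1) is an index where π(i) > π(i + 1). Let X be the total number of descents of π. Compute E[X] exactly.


Write X = Σ X_I over i = 1, …, 93, with X_I the indicator of one descent.
There are 93 indicators.
For each fixed i, the pair (π(i), π(i+1)) is a uniformly random ordered pair of distinct values from {1, …, 94}; by symmetry P[π(i) > π(i+1)] = 1/2.
By linearity: E[X] = 93 · (1/2) = (94 − 1) · (1/2) = 93/2 ≈ 46.50000.

E[X] = 93/2 = 46.50000.


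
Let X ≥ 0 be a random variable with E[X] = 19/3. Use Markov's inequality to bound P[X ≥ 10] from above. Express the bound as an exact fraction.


μ = E[X] = 19/3, a = 10.
Markov: P[X ≥ 10] ≤ μ/a = (19/3)/10 = 19/30.
Numerically: ≈ 0.6333.
(Since a = 10 > μ = 6.3333, the bound 19/30 is < 1 and informative.)

P[X ≥ 10] ≤ 19/30 ≈ 0.6333.


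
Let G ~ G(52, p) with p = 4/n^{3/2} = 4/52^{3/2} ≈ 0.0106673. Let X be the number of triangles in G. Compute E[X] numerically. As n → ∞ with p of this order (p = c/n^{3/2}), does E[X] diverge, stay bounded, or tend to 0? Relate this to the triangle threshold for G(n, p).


Number of potential triangles: C(52, 3) = 22100.
Each occurs with probability p³ ≈ (0.0106673)³ ≈ 1.21384973e-06.
By linearity: E[X] = C(52, 3)·p³ ≈ 22100 · 1.21384973e-06 ≈ 0.026826.
Since α = 3/2 > 1, p = c/n^{3/2} = o(1/n) is below the triangle threshold p ~ 1/n. Asymptotically E[X] ~ (c³/6)·n^{3(1−α)} = (4³/6)·n^{-1.5} → 0, so by Markov's inequality G has no triangles w.h.p.

E[X] ≈ 0.026826; in regime p = Θ(1/n^{3/2}) E[X] tends to 0 (below the triangle threshold p ~ 1/n).


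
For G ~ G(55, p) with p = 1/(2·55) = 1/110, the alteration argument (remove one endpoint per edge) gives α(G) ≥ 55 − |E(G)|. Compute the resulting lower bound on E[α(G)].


E[|E(G)|] = C(55, 2)·p = 1485 · (1/110) = 27/2.
E[α(G)] ≥ n − E[|E(G)|] = 55 − 27/2 = 83/2.
Numerically: ≈ 41.50000.
(This is only a lower bound; the true E[α(G)] may be larger.)

E[α(G)] ≥ 83/2 ≈ 41.50000.


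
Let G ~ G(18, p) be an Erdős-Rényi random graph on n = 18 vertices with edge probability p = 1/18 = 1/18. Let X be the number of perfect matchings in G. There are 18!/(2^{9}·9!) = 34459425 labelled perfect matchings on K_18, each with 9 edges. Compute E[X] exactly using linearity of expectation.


K_18 has 18!/(2^{9}·9!) = 34459425 labelled perfect matchings.
For each such perfect matching H, let X_H = 1 if all 9 edges of H are present in G. Then P[X_H = 1] = p^{9} = (1/18)^{9} = 1/198359290368.
By linearity: E[X] = Σ_H E[X_H] = 34459425 · p^{9} = 34459425 · 1/198359290368 = 425425/2448880128.
Numerically: E[X] ≈ 0.000174.

E[X] = 34459425 · (1/18)^{9} = 425425/2448880128 ≈ 0.000174.


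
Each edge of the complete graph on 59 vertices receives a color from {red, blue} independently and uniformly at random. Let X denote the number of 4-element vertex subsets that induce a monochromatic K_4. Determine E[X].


Let X = Σ_S X_S over the C(59, 4) = 455126 subsets S of size 4, where X_S = 1 if the K_4 on S is monochromatic.
For a fixed S, the K_4 on S has C(4, 2) = 6 edges. P[all 6 edges red] = (1/2)^6, and likewise for blue, so P[monochromatic] = 2·(1/2)^6 = 2^{1 − 6} = 1/32.
Summing: E[X] = C(59, 4) · 2^{1 − 6} = 455126 · 1/32 = 227563/16.
Numerically: E[X] ≈ 14222.688.

E[X] = C(59,4)·2^(1−C(4,2)) = 227563/16 ≈ 14222.688.


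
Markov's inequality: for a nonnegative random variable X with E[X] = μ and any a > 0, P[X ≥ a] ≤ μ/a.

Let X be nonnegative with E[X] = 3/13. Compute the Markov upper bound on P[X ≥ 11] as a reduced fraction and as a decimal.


μ = E[X] = 3/13, a = 11.
Markov: P[X ≥ 11] ≤ μ/a = (3/13)/11 = 3/143.
Numerically: ≈ 0.02098.
(Since a = 11 > μ = 0.23077, the bound 3/143 is < 1 and informative.)

P[X ≥ 11] ≤ 3/143 ≈ 0.02098.


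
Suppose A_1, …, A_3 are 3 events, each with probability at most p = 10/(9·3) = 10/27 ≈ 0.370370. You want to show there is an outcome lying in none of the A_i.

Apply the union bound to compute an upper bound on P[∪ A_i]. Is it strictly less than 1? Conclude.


Union bound: P[∪_{i=1}^{3} A_i] ≤ Σ_i P[A_i] ≤ 3·p = 3·(10/27) = 10/9.
Numerically: 10/9 ≈ 1.111111.
Is 10/9 < 1? NO.
Since the bound 10/9 is ≥ 1, the union bound is uninformative here; it does NOT by itself certify existence.

3·p = 10/9 ≈ 1.111111; existence NOT certified by the union bound.


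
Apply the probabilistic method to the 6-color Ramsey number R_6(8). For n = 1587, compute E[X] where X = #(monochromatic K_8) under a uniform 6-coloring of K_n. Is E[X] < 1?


E[X] = C(1587, 8) · 6^{1 − 28} = 980438554550826798570 · 6^{−27} = 980438554550826798570/1023490369077469249536.
As a reduced fraction: E[X] = 54468808586157044365/56860576059859402752 ≈ 0.9579363.
Is E[X] < 1? YES.
Since E[X] < 1, there exists a 6-coloring of K_{1587} with no monochromatic K_8; hence R_6(8) > 1587.

E[X] = 54468808586157044365/56860576059859402752 ≈ 0.9579363; E[X] < 1, so R_6(8) > 1587.


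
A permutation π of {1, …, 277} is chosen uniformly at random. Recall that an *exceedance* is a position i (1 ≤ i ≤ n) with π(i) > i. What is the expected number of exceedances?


Write X = Σ_{i=1}^{277} X_i, where X_i = 1_{π(i) > i}.
For each fixed i, π(i) is uniform over {1, …, 277} (marginal of a uniform permutation), so P[π(i) > i] = (n − i)/n. Summing: Σ_{i=1}^{277} (n − i)/n = (0 + 1 + … + 276)/277 = 277(277 − 1)/(2·277) = (277 − 1)/2.
Hence E[X] = Σ_{i=1}^{277} (277 − i)/277 = 138 ≈ 138.000.

E[X] = 138 = 138.000.


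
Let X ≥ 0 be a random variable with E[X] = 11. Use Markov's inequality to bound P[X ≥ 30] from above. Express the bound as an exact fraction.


μ = E[X] = 11, a = 30.
Markov: P[X ≥ 30] ≤ μ/a = (11)/30 = 11/30.
Numerically: ≈ 0.3667.
(Since a = 30 > μ = 11.0000, the bound 11/30 is < 1 and informative.)

P[X ≥ 30] ≤ 11/30 ≈ 0.3667.


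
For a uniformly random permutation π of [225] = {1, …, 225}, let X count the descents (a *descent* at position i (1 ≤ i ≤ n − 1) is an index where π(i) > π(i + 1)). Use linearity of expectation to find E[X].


Write X = Σ X_I over i = 1, …, 224, with X_I the indicator of one descent.
There are 224 indicators.
For each fixed i, the pair (π(i), π(i+1)) is a uniformly random ordered pair of distinct values from {1, …, 225}; by symmetry P[π(i) > π(i+1)] = 1/2.
By linearity: E[X] = 224 · (1/2) = (225 − 1) · (1/2) = 112 ≈ 112.000.

E[X] = 112 = 112.000.


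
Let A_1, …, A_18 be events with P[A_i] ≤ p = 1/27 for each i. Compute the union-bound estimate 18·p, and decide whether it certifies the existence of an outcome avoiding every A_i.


Union bound: P[∪_{i=1}^{18} A_i] ≤ Σ_i P[A_i] ≤ 18·p = 18·(1/27) = 2/3.
Numerically: 2/3 ≈ 0.6667.
Is 2/3 < 1? YES.
Since P[∪ A_i] ≤ 2/3 < 1, the complement has P[∩ A_i^c] ≥ 1 − 2/3 = 1/3 > 0, so some outcome avoids every A_i.

18·p = 2/3 ≈ 0.6667; existence CERTIFIED by the union bound.


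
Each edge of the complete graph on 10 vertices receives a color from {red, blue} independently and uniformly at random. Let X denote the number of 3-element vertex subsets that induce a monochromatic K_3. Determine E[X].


Let X = Σ_S X_S over the C(10, 3) = 120 subsets S of size 3, where X_S = 1 if the K_3 on S is monochromatic.
For a fixed S, the K_3 on S has C(3, 2) = 3 edges. P[all 3 edges red] = (1/2)^3, and likewise for blue, so P[monochromatic] = 2·(1/2)^3 = 2^{1 − 3} = 1/4.
Summing: E[X] = C(10, 3) · 2^{1 − 3} = 120 · 1/4 = 30.
Numerically: E[X] ≈ 30.000000.

E[X] = C(10,3)·2^(1−C(3,2)) = 30 ≈ 30.000000.


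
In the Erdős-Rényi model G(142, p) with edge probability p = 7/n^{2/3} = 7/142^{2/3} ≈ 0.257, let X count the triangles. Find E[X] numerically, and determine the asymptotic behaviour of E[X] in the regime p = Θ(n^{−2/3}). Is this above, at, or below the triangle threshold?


Number of potential triangles: C(142, 3) = 467180.
Each occurs with probability p³ ≈ (0.257)³ ≈ 1.70105e-02.
By linearity: E[X] = C(142, 3)·p³ ≈ 467180 · 1.70105e-02 ≈ 7946.972.
Since α = 2/3 < 1, p = c/n^{2/3} ≫ 1/n is above the triangle threshold p ~ 1/n. Asymptotically E[X] ~ (c³/6)·n^{3(1−α)} = (7³/6)·n^{1} → ∞; triangles are abundant w.h.p.

E[X] ≈ 7946.972; in regime p = Θ(1/n^{2/3}) E[X] diverges (above the triangle threshold p ~ 1/n).


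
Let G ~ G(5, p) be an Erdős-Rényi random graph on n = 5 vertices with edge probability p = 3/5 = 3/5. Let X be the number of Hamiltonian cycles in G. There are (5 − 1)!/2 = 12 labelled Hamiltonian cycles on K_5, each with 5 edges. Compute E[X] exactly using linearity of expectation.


K_5 has (5 − 1)!/2 = 12 labelled Hamiltonian cycles.
For each such Hamiltonian cycle H, let X_H = 1 if all 5 edges of H are present in G. Then P[X_H = 1] = p^{5} = (3/5)^{5} = 243/3125.
By linearity of expectation: E[X] = Σ_H E[X_H] = 12 · p^{5} = 12 · 243/3125 = 2916/3125.
Numerically: E[X] ≈ 0.93312.

E[X] = 12 · (3/5)^{5} = 2916/3125 ≈ 0.93312.


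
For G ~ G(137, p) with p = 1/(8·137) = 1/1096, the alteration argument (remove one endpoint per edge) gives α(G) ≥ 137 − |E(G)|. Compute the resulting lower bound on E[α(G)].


E[|E(G)|] = C(137, 2)·p = 9316 · (1/1096) = 17/2.
E[α(G)] ≥ n − E[|E(G)|] = 137 − 17/2 = 257/2.
Numerically: ≈ 128.500.
(This is only a lower bound; the true E[α(G)] may be larger.)

E[α(G)] ≥ 257/2 ≈ 128.500.


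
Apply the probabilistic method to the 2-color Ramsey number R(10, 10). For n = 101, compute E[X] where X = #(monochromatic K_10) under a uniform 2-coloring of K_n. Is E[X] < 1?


E[X] = C(101, 10) · 2^{1 − 45} = 19212541264840 · 2^{−44} = 19212541264840/17592186044416.
As a reduced fraction: E[X] = 2401567658105/2199023255552 ≈ 1.092107.
Is E[X] < 1? NO.
Since E[X] ≥ 1, the first-moment bound is inconclusive at n = 101; it does NOT by itself certify R(10, 10) > 101.

E[X] = 2401567658105/2199023255552 ≈ 1.092107; E[X] ≥ 1; first-moment method inconclusive here.


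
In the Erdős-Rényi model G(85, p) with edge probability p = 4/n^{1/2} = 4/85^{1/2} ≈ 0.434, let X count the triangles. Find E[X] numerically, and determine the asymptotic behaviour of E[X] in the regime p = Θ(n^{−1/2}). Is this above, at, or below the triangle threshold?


Number of potential triangles: C(85, 3) = 98770.
Each occurs with probability p³ ≈ (0.434)³ ≈ 8.16679e-02.
By linearity: E[X] = C(85, 3)·p³ ≈ 98770 · 8.16679e-02 ≈ 8066.342.
Since α = 1/2 < 1, p = c/n^{1/2} ≫ 1/n is above the triangle threshold p ~ 1/n. Asymptotically E[X] ~ (c³/6)·n^{3(1−α)} = (4³/6)·n^{1.5} → ∞; triangles are abundant w.h.p.

E[X] ≈ 8066.342; in regime p = Θ(1/n^{1/2}) E[X] diverges (above the triangle threshold p ~ 1/n).


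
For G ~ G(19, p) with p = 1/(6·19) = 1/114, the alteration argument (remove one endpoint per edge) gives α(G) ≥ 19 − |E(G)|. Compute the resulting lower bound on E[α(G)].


E[|E(G)|] = C(19, 2)·p = 171 · (1/114) = 3/2.
E[α(G)] ≥ n − E[|E(G)|] = 19 − 3/2 = 35/2.
Numerically: ≈ 17.500.
(This is only a lower bound; the true E[α(G)] may be larger.)

E[α(G)] ≥ 35/2 ≈ 17.500.


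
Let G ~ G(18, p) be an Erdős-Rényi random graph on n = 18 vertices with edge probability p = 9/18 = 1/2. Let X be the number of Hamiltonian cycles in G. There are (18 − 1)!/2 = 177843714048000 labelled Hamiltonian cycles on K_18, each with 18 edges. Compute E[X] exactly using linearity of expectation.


K_18 has (18 − 1)!/2 = 177843714048000 labelled Hamiltonian cycles.
For each such Hamiltonian cycle H, let X_H = 1 if all 18 edges of H are present in G. Then P[X_H = 1] = p^{18} = (1/2)^{18} = 1/262144.
By linearity of expectation: E[X] = Σ_H E[X_H] = 177843714048000 · p^{18} = 177843714048000 · 1/262144 = 10854718875/16.
Numerically: E[X] ≈ 6.784e+08.

E[X] = 177843714048000 · (1/2)^{18} = 10854718875/16 ≈ 6.784e+08.


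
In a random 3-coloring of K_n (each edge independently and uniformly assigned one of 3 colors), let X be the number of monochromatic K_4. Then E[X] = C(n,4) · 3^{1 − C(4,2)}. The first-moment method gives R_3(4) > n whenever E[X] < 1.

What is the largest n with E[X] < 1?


We need C(n, 4) · 3^{1 − 6} < 1, i.e. C(n, 4) < 3^{6 − 1} = 243.
Check values of n near the boundary:
  n = 4: C(4, 4) = 1; 1 < 243? YES
  n = 5: C(5, 4) = 5; 5 < 243? YES
  n = 6: C(6, 4) = 15; 15 < 243? YES
  n = 7: C(7, 4) = 35; 35 < 243? YES
  n = 8: C(8, 4) = 70; 70 < 243? YES
  n = 9: C(9, 4) = 126; 126 < 243? YES
  n = 10: C(10, 4) = 210; 210 < 243? YES
  n = 11: C(11, 4) = 330; 330 < 243? NO
  n = 12: C(12, 4) = 495; 495 < 243? NO
  n = 13: C(13, 4) = 715; 715 < 243? NO
The largest n with C(n, 4) < 243 is n = 10 (where E[X] = 70/81 ≈ 0.864). Hence R_3(4) > 10, i.e. R_3(4) ≥ 11.

Largest n = 10; hence R_3(4) > 10.


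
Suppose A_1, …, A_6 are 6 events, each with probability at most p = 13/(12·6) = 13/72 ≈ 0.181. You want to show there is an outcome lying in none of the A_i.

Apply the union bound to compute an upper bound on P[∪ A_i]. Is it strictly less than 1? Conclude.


Union bound: P[∪_{i=1}^{6} A_i] ≤ Σ_i P[A_i] ≤ 6·p = 6·(13/72) = 13/12.
Numerically: 13/12 ≈ 1.083.
Is 13/12 < 1? NO.
Since the bound 13/12 is ≥ 1, the union bound is uninformative here; it does NOT by itself certify existence.

6·p = 13/12 ≈ 1.083; existence NOT certified by the union bound.


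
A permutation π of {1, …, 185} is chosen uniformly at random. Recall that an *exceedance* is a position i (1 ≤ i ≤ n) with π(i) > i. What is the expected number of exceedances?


Write X = Σ_{i=1}^{185} X_i, where X_i = 1_{π(i) > i}.
For each fixed i, π(i) is uniform over {1, …, 185} (marginal of a uniform permutation), so P[π(i) > i] = (n − i)/n. Summing: Σ_{i=1}^{185} (n − i)/n = (0 + 1 + … + 184)/185 = 185(185 − 1)/(2·185) = (185 − 1)/2.
Hence E[X] = Σ_{i=1}^{185} (185 − i)/185 = 92 ≈ 92.000000.

E[X] = 92 = 92.000000.


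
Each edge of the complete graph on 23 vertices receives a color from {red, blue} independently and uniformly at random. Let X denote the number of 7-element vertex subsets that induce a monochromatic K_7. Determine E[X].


Let X = Σ_S X_S over the C(23, 7) = 245157 subsets S of size 7, where X_S = 1 if the K_7 on S is monochromatic.
For a fixed S, the K_7 on S has C(7, 2) = 21 edges. P[all 21 edges red] = (1/2)^21, and likewise for blue, so P[monochromatic] = 2·(1/2)^21 = 2^{1 − 21} = 1/1048576.
By linearity of expectation: E[X] = C(23, 7) · 2^{1 − 21} = 245157 · 1/1048576 = 245157/1048576.
Numerically: E[X] ≈ 0.23380.

E[X] = C(23,7)·2^(1−C(7,2)) = 245157/1048576 ≈ 0.23380.


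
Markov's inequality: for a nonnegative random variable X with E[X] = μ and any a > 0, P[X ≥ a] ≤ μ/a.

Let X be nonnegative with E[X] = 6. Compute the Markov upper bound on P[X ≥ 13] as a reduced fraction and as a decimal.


μ = E[X] = 6, a = 13.
Markov: P[X ≥ 13] ≤ μ/a = (6)/13 = 6/13.
Numerically: ≈ 0.4615.
(Since a = 13 > μ = 6.0000, the bound 6/13 is < 1 and informative.)

P[X ≥ 13] ≤ 6/13 ≈ 0.4615.


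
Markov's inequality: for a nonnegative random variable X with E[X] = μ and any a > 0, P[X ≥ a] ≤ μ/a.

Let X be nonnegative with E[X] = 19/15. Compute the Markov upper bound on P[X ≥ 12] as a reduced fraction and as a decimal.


μ = E[X] = 19/15, a = 12.
Markov: P[X ≥ 12] ≤ μ/a = (19/15)/12 = 19/180.
Numerically: ≈ 0.1056.
(Since a = 12 > μ = 1.2667, the bound 19/180 is < 1 and informative.)

P[X ≥ 12] ≤ 19/180 ≈ 0.1056.


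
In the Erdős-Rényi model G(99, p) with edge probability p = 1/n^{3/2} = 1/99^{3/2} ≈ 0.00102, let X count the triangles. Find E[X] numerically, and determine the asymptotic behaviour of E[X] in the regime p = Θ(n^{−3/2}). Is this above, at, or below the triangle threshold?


Number of potential triangles: C(99, 3) = 156849.
Each occurs with probability p³ ≈ (0.00102)³ ≈ 1.04626e-09.
By linearity: E[X] = C(99, 3)·p³ ≈ 156849 · 1.04626e-09 ≈ 0.000.
Since α = 3/2 > 1, p = c/n^{3/2} = o(1/n) is below the triangle threshold p ~ 1/n. Asymptotically E[X] ~ (c³/6)·n^{3(1−α)} = (1³/6)·n^{-1.5} → 0, so by Markov's inequality G has no triangles w.h.p.

E[X] ≈ 0.000; in regime p = Θ(1/n^{3/2}) E[X] tends to 0 (below the triangle threshold p ~ 1/n).


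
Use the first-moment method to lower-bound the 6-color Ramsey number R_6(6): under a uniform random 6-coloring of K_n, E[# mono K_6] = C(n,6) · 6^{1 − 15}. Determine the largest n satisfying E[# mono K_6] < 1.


We need C(n, 6) · 6^{1 − 15} < 1, i.e. C(n, 6) < 6^{15 − 1} = 78364164096.
Check values of n near the boundary:
  n = 193: C(193, 6) = 66364016544; 66364016544 < 78364164096? YES
  n = 194: C(194, 6) = 68482017072; 68482017072 < 78364164096? YES
  n = 195: C(195, 6) = 70656049360; 70656049360 < 78364164096? YES
  n = 196: C(196, 6) = 72887293024; 72887293024 < 78364164096? YES
  n = 197: C(197, 6) = 75176946208; 75176946208 < 78364164096? YES
  n = 198: C(198, 6) = 77526225777; 77526225777 < 78364164096? YES
  n = 199: C(199, 6) = 79936367511; 79936367511 < 78364164096? NO
The largest n with C(n, 6) < 78364164096 is n = 198 (where E[X] = 25842075259/26121388032 ≈ 0.9893). Hence R_6(6) > 198, i.e. R_6(6) ≥ 199.

Largest n = 198; hence R_6(6) > 198.


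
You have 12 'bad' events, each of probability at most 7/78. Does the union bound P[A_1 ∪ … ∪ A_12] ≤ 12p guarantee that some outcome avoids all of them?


Union bound: P[∪_{i=1}^{12} A_i] ≤ Σ_i P[A_i] ≤ 12·p = 12·(7/78) = 14/13.
Numerically: 14/13 ≈ 1.077.
Is 14/13 < 1? NO.
Since the bound 14/13 is ≥ 1, the union bound is uninformative here; it does NOT by itself certify existence.

12·p = 14/13 ≈ 1.077; existence NOT certified by the union bound.


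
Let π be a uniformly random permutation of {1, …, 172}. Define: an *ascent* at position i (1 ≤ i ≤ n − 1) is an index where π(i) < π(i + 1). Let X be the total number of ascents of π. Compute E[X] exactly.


Write X = Σ X_I over i = 1, …, 171, with X_I the indicator of one ascent.
There are 171 indicators.
For each fixed i, the pair (π(i), π(i+1)) is a uniformly random ordered pair of distinct values from {1, …, 172}; by symmetry P[π(i) < π(i+1)] = 1/2.
By linearity: E[X] = 171 · (1/2) = (172 − 1) · (1/2) = 171/2 ≈ 85.500000.

E[X] = 171/2 = 85.500000.


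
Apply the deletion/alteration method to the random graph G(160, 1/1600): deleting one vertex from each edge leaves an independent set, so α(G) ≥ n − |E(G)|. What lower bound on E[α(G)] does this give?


E[|E(G)|] = C(160, 2)·p = 12720 · (1/1600) = 159/20.
E[α(G)] ≥ n − E[|E(G)|] = 160 − 159/20 = 3041/20.
Numerically: ≈ 152.0500.
(This is only a lower bound; the true E[α(G)] may be larger.)

E[α(G)] ≥ 3041/20 ≈ 152.0500.


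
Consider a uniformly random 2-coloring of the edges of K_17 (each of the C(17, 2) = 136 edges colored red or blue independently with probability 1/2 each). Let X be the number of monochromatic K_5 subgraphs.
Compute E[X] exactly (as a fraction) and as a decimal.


Let X = Σ_S X_S over the C(17, 5) = 6188 subsets S of size 5, where X_S = 1 if the K_5 on S is monochromatic.
For a fixed S, the K_5 on S has C(5, 2) = 10 edges. P[all 10 edges red] = (1/2)^10, and likewise for blue, so P[monochromatic] = 2·(1/2)^10 = 2^{1 − 10} = 1/512.
Summing: E[X] = C(17, 5) · 2^{1 − 10} = 6188 · 1/512 = 1547/128.
Numerically: E[X] ≈ 12.0859.

E[X] = C(17,5)·2^(1−C(5,2)) = 1547/128 ≈ 12.0859.


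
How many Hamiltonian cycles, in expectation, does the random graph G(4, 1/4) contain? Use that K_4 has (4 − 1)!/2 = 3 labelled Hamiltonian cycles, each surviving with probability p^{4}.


K_4 has (4 − 1)!/2 = 3 labelled Hamiltonian cycles.
For each such Hamiltonian cycle H, let X_H = 1 if all 4 edges of H are present in G. Then P[X_H = 1] = p^{4} = (1/4)^{4} = 1/256.
Summing the indicators: E[X] = Σ_H E[X_H] = 3 · p^{4} = 3 · 1/256 = 3/256.
Numerically: E[X] ≈ 0.0117188.

E[X] = 3 · (1/4)^{4} = 3/256 ≈ 0.0117188.


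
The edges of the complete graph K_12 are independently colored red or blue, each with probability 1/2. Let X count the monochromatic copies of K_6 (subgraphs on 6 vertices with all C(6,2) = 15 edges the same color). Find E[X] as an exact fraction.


Let X = Σ_S X_S over the C(12, 6) = 924 subsets S of size 6, where X_S = 1 if the K_6 on S is monochromatic.
For a fixed S, the K_6 on S has C(6, 2) = 15 edges. P[all 15 edges red] = (1/2)^15, and likewise for blue, so P[monochromatic] = 2·(1/2)^15 = 2^{1 − 15} = 1/16384.
By linearity of expectation: E[X] = C(12, 6) · 2^{1 − 15} = 924 · 1/16384 = 231/4096.
Numerically: E[X] ≈ 0.05640.

E[X] = C(12,6)·2^(1−C(6,2)) = 231/4096 ≈ 0.05640.


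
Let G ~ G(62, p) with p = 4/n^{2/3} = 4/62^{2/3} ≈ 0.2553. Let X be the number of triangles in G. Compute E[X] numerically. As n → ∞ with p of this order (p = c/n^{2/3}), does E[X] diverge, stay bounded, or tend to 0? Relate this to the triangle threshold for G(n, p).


Number of potential triangles: C(62, 3) = 37820.
Each occurs with probability p³ ≈ (0.2553)³ ≈ 1.664932e-02.
By linearity: E[X] = C(62, 3)·p³ ≈ 37820 · 1.664932e-02 ≈ 629.6774.
Since α = 2/3 < 1, p = c/n^{2/3} ≫ 1/n is above the triangle threshold p ~ 1/n. Asymptotically E[X] ~ (c³/6)·n^{3(1−α)} = (4³/6)·n^{1} → ∞; triangles are abundant w.h.p.

E[X] ≈ 629.6774; in regime p = Θ(1/n^{2/3}) E[X] diverges (above the triangle threshold p ~ 1/n).


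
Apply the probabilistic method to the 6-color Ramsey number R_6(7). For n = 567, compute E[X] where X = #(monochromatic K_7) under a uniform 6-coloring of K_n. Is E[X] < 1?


E[X] = C(567, 7) · 6^{1 − 21} = 3601671315933933 · 6^{−20} = 3601671315933933/3656158440062976.
As a reduced fraction: E[X] = 44465077974493/45137758519296 ≈ 0.985.
Is E[X] < 1? YES.
Since E[X] < 1, there exists a 6-coloring of K_{567} with no monochromatic K_7; hence R_6(7) > 567.

E[X] = 44465077974493/45137758519296 ≈ 0.985; E[X] < 1, so R_6(7) > 567.


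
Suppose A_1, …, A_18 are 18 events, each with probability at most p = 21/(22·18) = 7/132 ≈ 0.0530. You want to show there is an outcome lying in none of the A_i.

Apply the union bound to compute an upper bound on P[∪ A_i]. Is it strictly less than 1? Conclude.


Union bound: P[∪_{i=1}^{18} A_i] ≤ Σ_i P[A_i] ≤ 18·p = 18·(7/132) = 21/22.
Numerically: 21/22 ≈ 0.9545.
Is 21/22 < 1? YES.
Since P[∪ A_i] ≤ 21/22 < 1, the complement has P[∩ A_i^c] ≥ 1 − 21/22 = 1/22 > 0, so some outcome avoids every A_i.

18·p = 21/22 ≈ 0.9545; existence CERTIFIED by the union bound.


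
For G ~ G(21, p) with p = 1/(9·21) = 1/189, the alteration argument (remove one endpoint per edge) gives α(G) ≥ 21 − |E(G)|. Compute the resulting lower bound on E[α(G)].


E[|E(G)|] = C(21, 2)·p = 210 · (1/189) = 10/9.
E[α(G)] ≥ n − E[|E(G)|] = 21 − 10/9 = 179/9.
Numerically: ≈ 19.8889.
(This is only a lower bound; the true E[α(G)] may be larger.)

E[α(G)] ≥ 179/9 ≈ 19.8889.


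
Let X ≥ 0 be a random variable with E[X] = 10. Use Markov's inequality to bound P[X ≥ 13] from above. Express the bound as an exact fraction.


μ = E[X] = 10, a = 13.
Markov: P[X ≥ 13] ≤ μ/a = (10)/13 = 10/13.
Numerically: ≈ 0.7692.
(Since a = 13 > μ = 10.0000, the bound 10/13 is < 1 and informative.)

P[X ≥ 13] ≤ 10/13 ≈ 0.7692.


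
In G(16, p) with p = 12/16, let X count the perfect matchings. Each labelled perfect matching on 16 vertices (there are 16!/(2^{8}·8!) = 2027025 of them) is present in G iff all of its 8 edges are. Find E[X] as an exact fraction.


K_16 has 16!/(2^{8}·8!) = 2027025 labelled perfect matchings.
For each such perfect matching H, let X_H = 1 if all 8 edges of H are present in G. Then P[X_H = 1] = p^{8} = (3/4)^{8} = 6561/65536.
Summing the indicators: E[X] = Σ_H E[X_H] = 2027025 · p^{8} = 2027025 · 6561/65536 = 13299311025/65536.
Numerically: E[X] ≈ 2.0293e+05.

E[X] = 2027025 · (3/4)^{8} = 13299311025/65536 ≈ 2.0293e+05.


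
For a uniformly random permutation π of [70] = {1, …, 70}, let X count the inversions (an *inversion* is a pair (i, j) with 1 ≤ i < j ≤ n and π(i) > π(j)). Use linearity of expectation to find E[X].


Write X = Σ X_I over the C(70, 2) = 2415 pairs i < j, with X_I the indicator of one inversion.
There are 2415 indicators.
For each fixed pair i < j, the values π(i) and π(j) are two distinct elements of {1, …, 70} in uniformly random order; by symmetry P[π(i) > π(j)] = 1/2.
By linearity: E[X] = 2415 · (1/2) = C(70, 2) · (1/2) = 2415/2 = 2415/2 ≈ 1207.5000.

E[X] = 2415/2 = 1207.5000.


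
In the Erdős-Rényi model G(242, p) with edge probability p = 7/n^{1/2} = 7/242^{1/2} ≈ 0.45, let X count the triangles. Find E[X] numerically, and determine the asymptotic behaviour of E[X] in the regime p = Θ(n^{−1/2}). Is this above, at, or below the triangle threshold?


Number of potential triangles: C(242, 3) = 2332880.
Each occurs with probability p³ ≈ (0.45)³ ≈ 9.11111e-02.
By linearity: E[X] = C(242, 3)·p³ ≈ 2332880 · 9.11111e-02 ≈ 212551.156.
Since α = 1/2 < 1, p = c/n^{1/2} ≫ 1/n is above the triangle threshold p ~ 1/n. Asymptotically E[X] ~ (c³/6)·n^{3(1−α)} = (7³/6)·n^{1.5} → ∞; triangles are abundant w.h.p.

E[X] ≈ 212551.156; in regime p = Θ(1/n^{1/2}) E[X] diverges (above the triangle threshold p ~ 1/n).


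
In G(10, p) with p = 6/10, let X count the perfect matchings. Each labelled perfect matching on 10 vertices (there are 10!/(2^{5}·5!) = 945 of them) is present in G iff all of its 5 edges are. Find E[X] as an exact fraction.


K_10 has 10!/(2^{5}·5!) = 945 labelled perfect matchings.
For each such perfect matching H, let X_H = 1 if all 5 edges of H are present in G. Then P[X_H = 1] = p^{5} = (3/5)^{5} = 243/3125.
Summing the indicators: E[X] = Σ_H E[X_H] = 945 · p^{5} = 945 · 243/3125 = 45927/625.
Numerically: E[X] ≈ 73.483.

E[X] = 945 · (3/5)^{5} = 45927/625 ≈ 73.483.


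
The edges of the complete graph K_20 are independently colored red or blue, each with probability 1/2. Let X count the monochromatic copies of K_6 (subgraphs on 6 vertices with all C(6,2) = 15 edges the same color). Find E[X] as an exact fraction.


Let X = Σ_S X_S over the C(20, 6) = 38760 subsets S of size 6, where X_S = 1 if the K_6 on S is monochromatic.
For a fixed S, the K_6 on S has C(6, 2) = 15 edges. P[all 15 edges red] = (1/2)^15, and likewise for blue, so P[monochromatic] = 2·(1/2)^15 = 2^{1 − 15} = 1/16384.
By linearity: E[X] = C(20, 6) · 2^{1 − 15} = 38760 · 1/16384 = 4845/2048.
Numerically: E[X] ≈ 2.3657.

E[X] = C(20,6)·2^(1−C(6,2)) = 4845/2048 ≈ 2.3657.


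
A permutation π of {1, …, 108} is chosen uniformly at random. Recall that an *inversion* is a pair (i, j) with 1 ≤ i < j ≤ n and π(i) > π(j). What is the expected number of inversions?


Write X = Σ X_I over the C(108, 2) = 5778 pairs i < j, with X_I the indicator of one inversion.
There are 5778 indicators.
For each fixed pair i < j, the values π(i) and π(j) are two distinct elements of {1, …, 108} in uniformly random order; by symmetry P[π(i) > π(j)] = 1/2.
By linearity: E[X] = 5778 · (1/2) = C(108, 2) · (1/2) = 5778/2 = 2889 ≈ 2889.000.

E[X] = 2889 = 2889.000.


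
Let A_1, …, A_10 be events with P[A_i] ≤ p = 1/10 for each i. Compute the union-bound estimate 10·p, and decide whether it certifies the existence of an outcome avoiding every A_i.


Union bound: P[∪_{i=1}^{10} A_i] ≤ Σ_i P[A_i] ≤ 10·p = 10·(1/10) = 1.
Numerically: 1 ≈ 1.000.
Is 1 < 1? NO.
Since the bound 1 is ≥ 1, the union bound is uninformative here; it does NOT by itself certify existence.

10·p = 1 ≈ 1.000; existence NOT certified by the union bound.
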